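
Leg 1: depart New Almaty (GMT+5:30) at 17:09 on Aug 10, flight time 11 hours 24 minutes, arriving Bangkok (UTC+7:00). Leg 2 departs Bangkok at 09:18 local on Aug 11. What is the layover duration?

Convert departure to UTC: 17:09 − 5:30 = 11:39 UTC on Aug 10.
Add 11 hours and 24 minutes flight time → 23:03 UTC.
Bangkok is UTC+7:00, so local arrival = 23:03 + 7:00 = 06:03 on Aug 11.
Layover = 09:18 − 06:03 = 3 hours 15 minutes.

3 hours 15 minutes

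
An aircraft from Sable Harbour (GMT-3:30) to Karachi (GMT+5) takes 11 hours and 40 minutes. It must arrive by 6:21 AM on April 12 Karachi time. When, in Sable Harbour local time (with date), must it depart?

10:11 AM on April 11

Target arrival in UTC: 6:21 AM − 5:00 = 1:21 AM on Apr 12.
Subtract 11 hours 40 minutes → departure 1:41 PM UTC on Apr 11.
Sable Harbour is UTC−3:30: 1:41 PM − 3:30 = 10:11 AM on Apr 11.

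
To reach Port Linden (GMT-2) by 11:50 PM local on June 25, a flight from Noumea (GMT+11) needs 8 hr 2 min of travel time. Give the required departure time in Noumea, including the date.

4:48 AM on June 26

Target arrival in UTC: 11:50 PM + 2:00 = 1:50 AM on Jun 26.
Subtract 8 hours 2 minutes → departure 5:48 PM UTC on Jun 25.
Noumea is UTC+11:00: 5:48 PM + 11:00 = 4:48 AM on Jun 26.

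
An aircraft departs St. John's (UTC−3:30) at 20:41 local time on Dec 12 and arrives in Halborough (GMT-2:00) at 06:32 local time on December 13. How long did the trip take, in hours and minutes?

8 hours 21 minutes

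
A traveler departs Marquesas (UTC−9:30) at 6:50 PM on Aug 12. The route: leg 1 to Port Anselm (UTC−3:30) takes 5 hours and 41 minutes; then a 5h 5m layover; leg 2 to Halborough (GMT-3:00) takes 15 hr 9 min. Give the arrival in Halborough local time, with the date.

Convert departure to UTC: 6:50 PM + 9:30 = 4:20 AM UTC on Aug 13.
Add 5 hours 41 minutes leg 1 → 10:01 AM UTC.
Add 5 hours 5 minutes layover in Port Anselm → 3:06 PM UTC.
Add 15 hours 9 minutes leg 2 → 6:15 AM UTC (Aug 14).
Halborough is UTC−3:00, so local arrival = 6:15 AM − 3:00 = 3:15 AM on Aug 14.

3:15 AM on August 14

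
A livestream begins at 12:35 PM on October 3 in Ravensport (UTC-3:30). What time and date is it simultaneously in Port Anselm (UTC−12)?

In UTC: 12:35 PM + 3:30 = 4:05 PM on Oct 3.
Port Anselm is UTC−12:00: 4:05 PM − 12:00 = 4:05 AM on Oct 3.

4:05 AM on October 3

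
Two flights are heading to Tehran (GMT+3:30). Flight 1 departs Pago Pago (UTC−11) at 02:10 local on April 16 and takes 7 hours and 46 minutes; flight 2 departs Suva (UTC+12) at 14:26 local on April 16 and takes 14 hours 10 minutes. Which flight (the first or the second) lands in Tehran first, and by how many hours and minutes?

Flight 1 in UTC: 02:10 + 11:00 = 13:10 on Apr 16.
+7 hours 46 minutes → arrive 20:56 UTC on Apr 16.
Flight 2 in UTC: 14:26 − 12:00 = 02:26 on Apr 16.
+14 hours and 10 minutes → arrive 16:36 UTC on Apr 16.
Flight 2 lands earlier by 4 hours 20 minutes.

the second, by 4 hours 20 minutes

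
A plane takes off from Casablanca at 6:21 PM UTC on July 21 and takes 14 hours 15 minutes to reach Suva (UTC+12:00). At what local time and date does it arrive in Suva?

Departure is given in UTC: 6:21 PM on Jul 21.
Add 14 hours 15 minutes → 8:36 AM UTC (Jul 22).
Suva is UTC+12:00: 8:36 AM + 12:00 = 8:36 PM on Jul 22.

8:36 PM on Jul 22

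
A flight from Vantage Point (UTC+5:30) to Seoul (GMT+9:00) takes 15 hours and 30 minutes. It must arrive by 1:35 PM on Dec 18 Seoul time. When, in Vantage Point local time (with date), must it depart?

Target arrival in UTC: 1:35 PM − 9:00 = 4:35 AM on Dec 18.
Subtract 15 hours and 30 minutes → departure 1:05 PM UTC on Dec 17.
Vantage Point is UTC+5:30: 1:05 PM + 5:30 = 6:35 PM on Dec 17.

6:35 PM on December 17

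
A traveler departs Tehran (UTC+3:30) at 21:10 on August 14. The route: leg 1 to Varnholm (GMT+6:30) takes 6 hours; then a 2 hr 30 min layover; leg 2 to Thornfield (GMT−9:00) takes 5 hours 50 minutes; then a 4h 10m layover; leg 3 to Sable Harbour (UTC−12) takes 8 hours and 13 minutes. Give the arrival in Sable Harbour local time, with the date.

08:23 on August 15

Convert departure to UTC: 21:10 − 3:30 = 17:40 UTC on Aug 14.
Add 6 hours leg 1 → 23:40 UTC.
Add 2 hours and 30 minutes layover in Varnholm → 02:10 UTC (Aug 15).
Add 5 hours 50 minutes leg 2 → 08:00 UTC.
Add 4 hours 10 minutes layover in Thornfield → 12:10 UTC.
Add 8 hours 13 minutes leg 3 → 20:23 UTC.
Sable Harbour is UTC−12:00, so local arrival = 20:23 − 12:00 = 08:23 on Aug 15.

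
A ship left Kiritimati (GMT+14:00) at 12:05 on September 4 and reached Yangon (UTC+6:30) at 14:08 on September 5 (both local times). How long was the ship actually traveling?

33 hours 33 minutes

Departure in UTC: 12:05 − 14:00 = 22:05 on Sep 3.
Arrival in UTC: 14:08 − 6:30 = 07:38 on Sep 5.
Elapsed = 07:38 − 22:05 (+2 days) = 33 hours 33 minutes.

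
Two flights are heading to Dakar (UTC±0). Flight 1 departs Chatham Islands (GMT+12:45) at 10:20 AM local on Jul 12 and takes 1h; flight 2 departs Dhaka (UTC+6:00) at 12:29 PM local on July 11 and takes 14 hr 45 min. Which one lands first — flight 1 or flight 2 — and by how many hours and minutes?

Flight 1 in UTC: 10:20 AM − 12:45 = 9:35 PM on Jul 11.
+1 hour → arrive 10:35 PM UTC on Jul 11.
Flight 2 in UTC: 12:29 PM − 6:00 = 6:29 AM on Jul 11.
+14 hours 45 minutes → arrive 9:14 PM UTC on Jul 11.
Flight 2 lands earlier by 1 hour 21 minutes.

the second, by 1 hour 21 minutes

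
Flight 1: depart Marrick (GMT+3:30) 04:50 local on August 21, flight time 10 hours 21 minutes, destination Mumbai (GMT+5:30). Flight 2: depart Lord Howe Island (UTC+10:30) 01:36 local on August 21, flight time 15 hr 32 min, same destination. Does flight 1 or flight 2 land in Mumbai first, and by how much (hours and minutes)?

the second, by 5 hours 3 minutes

Flight 1 in UTC: 04:50 − 3:30 = 01:20 on Aug 21.
+10 hours 21 minutes → arrive 11:41 UTC on Aug 21.
Flight 2 in UTC: 01:36 − 10:30 = 15:06 on Aug 20.
+15 hours 32 minutes → arrive 06:38 UTC on Aug 21.
Flight 2 lands earlier by 5 hours 3 minutes.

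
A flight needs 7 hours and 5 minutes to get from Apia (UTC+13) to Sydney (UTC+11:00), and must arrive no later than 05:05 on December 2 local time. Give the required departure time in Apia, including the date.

Target arrival in UTC: 05:05 − 11:00 = 18:05 on Dec 1.
Subtract 7 hours and 5 minutes → departure 11:00 UTC on Dec 1.
Apia is UTC+13:00: 11:00 + 13:00 = 00:00 on Dec 2.

00:00 on December 2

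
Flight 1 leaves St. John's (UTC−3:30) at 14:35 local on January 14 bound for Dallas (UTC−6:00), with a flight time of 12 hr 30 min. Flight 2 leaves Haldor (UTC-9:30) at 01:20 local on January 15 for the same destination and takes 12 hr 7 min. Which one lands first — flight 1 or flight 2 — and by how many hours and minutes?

the first, by 16 hours 22 minutes

Flight 1 in UTC: 14:35 + 3:30 = 18:05 on Jan 14.
+12 hours 30 minutes → arrive 06:35 UTC on Jan 15.
Flight 2 in UTC: 01:20 + 9:30 = 10:50 on Jan 15.
+12 hours 7 minutes → arrive 22:57 UTC on Jan 15.
Flight 1 lands earlier by 16 hours 22 minutes.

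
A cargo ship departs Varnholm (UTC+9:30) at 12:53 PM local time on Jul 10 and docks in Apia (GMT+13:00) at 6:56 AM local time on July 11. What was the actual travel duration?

Departure in UTC: 12:53 PM − 9:30 = 3:23 AM on Jul 10.
Arrival in UTC: 6:56 AM − 13:00 = 5:56 PM on Jul 10.
Elapsed = 5:56 PM − 3:23 AM = 14 hours 33 minutes.

14 hours 33 minutes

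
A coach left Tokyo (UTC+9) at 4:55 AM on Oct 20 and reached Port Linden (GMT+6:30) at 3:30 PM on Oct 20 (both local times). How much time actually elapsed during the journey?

Departure in UTC: 4:55 AM − 9:00 = 7:55 PM on Oct 19.
Arrival in UTC: 3:30 PM − 6:30 = 9:00 AM on Oct 20.
Elapsed = 9:00 AM − 7:55 PM (+1 day) = 13 hours 5 minutes.

13 hours 5 minutes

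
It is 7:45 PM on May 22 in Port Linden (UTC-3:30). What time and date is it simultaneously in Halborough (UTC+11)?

In UTC: 7:45 PM + 3:30 = 11:15 PM on May 22.
Halborough is UTC+11:00: 11:15 PM + 11:00 = 10:15 AM on May 23.

10:15 AM on May 23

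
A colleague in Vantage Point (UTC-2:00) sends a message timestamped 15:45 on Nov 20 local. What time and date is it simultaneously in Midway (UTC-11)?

06:45 on November 20

Midway is 9:00 behind Vantage Point.
Shift by the zone difference: 15:45 − 9:00 = 06:45 on Nov 20 in Midway.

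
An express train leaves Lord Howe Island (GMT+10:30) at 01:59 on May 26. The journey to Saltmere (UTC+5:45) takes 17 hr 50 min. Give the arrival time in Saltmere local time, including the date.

15:04 on May 26

Convert departure to UTC: 01:59 − 10:30 = 15:29 UTC on May 25.
Add 17 hours 50 minutes travel time → 09:19 UTC (May 26).
Saltmere is UTC+5:45, so local arrival = 09:19 + 5:45 = 15:04 on May 26.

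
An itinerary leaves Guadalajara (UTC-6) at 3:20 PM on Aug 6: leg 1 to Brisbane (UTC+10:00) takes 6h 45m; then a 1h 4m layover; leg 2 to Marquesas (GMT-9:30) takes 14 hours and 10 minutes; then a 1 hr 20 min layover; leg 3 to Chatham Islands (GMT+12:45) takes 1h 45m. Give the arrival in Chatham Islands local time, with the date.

11:09 AM on Aug 8

Convert departure to UTC: 3:20 PM + 6:00 = 9:20 PM UTC on Aug 6.
Add 6 hours and 45 minutes leg 1 → 4:05 AM UTC (Aug 7).
Add 1 hour 4 minutes layover in Brisbane → 5:09 AM UTC.
Add 14 hours and 10 minutes leg 2 → 7:19 PM UTC.
Add 1 hour and 20 minutes layover in Marquesas → 8:39 PM UTC.
Add 1 hour and 45 minutes leg 3 → 10:24 PM UTC.
Chatham Islands is UTC+12:45, so local arrival = 10:24 PM + 12:45 = 11:09 AM on Aug 8.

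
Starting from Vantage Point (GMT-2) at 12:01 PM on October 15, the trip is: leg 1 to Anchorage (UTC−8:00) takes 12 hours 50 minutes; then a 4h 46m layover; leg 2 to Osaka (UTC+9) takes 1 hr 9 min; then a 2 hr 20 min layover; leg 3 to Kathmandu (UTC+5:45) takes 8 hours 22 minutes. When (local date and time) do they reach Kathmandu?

1:13 AM on October 17

Convert departure to UTC: 12:01 PM + 2:00 = 2:01 PM UTC on Oct 15.
Add 12 hours 50 minutes leg 1 → 2:51 AM UTC (Oct 16).
Add 4 hours and 46 minutes layover in Anchorage → 7:37 AM UTC.
Add 1 hour 9 minutes leg 2 → 8:46 AM UTC.
Add 2 hours 20 minutes layover in Osaka → 11:06 AM UTC.
Add 8 hours and 22 minutes leg 3 → 7:28 PM UTC.
Kathmandu is UTC+5:45, so local arrival = 7:28 PM + 5:45 = 1:13 AM on Oct 17.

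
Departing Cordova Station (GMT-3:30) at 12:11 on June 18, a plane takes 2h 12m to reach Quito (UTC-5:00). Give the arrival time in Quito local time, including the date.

12:53 on June 18

Convert departure to UTC: 12:11 + 3:30 = 15:41 UTC on Jun 18.
Add 2 hours 12 minutes travel time → 17:53 UTC.
Quito is UTC−5:00, so local arrival = 17:53 − 5:00 = 12:53 on Jun 18.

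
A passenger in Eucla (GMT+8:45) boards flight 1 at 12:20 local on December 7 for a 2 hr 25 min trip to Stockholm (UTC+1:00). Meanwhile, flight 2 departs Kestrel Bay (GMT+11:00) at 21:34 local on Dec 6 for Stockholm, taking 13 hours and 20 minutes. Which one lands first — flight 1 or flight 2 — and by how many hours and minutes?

the second, by 6 hours 6 minutes

Flight 1 in UTC: 12:20 − 8:45 = 03:35 on Dec 7.
+2 hours 25 minutes → arrive 06:00 UTC on Dec 7.
Flight 2 in UTC: 21:34 − 11:00 = 10:34 on Dec 6.
+13 hours 20 minutes → arrive 23:54 UTC on Dec 6.
Flight 2 lands earlier by 6 hours 6 minutes.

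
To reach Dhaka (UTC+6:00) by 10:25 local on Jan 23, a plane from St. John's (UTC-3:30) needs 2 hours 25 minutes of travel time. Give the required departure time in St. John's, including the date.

22:30 on January 22

Target arrival in UTC: 10:25 − 6:00 = 04:25 on Jan 23.
Subtract 2 hours 25 minutes → departure 02:00 UTC on Jan 23.
St. John's is UTC−3:30: 02:00 − 3:30 = 22:30 on Jan 22.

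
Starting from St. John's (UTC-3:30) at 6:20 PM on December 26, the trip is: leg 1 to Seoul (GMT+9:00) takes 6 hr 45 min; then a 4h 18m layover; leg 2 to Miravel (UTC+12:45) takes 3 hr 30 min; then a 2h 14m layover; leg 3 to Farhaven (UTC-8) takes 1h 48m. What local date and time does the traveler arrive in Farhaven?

8:25 AM on December 27

Convert departure to UTC: 6:20 PM + 3:30 = 9:50 PM UTC on Dec 26.
Add 6 hours 45 minutes leg 1 → 4:35 AM UTC (Dec 27).
Add 4 hours and 18 minutes layover in Seoul → 8:53 AM UTC.
Add 3 hours 30 minutes leg 2 → 12:23 PM UTC.
Add 2 hours and 14 minutes layover in Miravel → 2:37 PM UTC.
Add 1 hour 48 minutes leg 3 → 4:25 PM UTC.
Farhaven is UTC−8:00, so local arrival = 4:25 PM − 8:00 = 8:25 AM on Dec 27.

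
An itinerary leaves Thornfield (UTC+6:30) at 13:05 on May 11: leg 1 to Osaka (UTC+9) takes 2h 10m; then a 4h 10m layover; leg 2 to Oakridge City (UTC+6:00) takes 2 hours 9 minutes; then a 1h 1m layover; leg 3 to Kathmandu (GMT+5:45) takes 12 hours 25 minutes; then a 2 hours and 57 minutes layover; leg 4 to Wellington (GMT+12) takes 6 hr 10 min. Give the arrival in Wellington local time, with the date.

01:37 on May 13

Convert departure to UTC: 13:05 − 6:30 = 06:35 UTC on May 11.
Add 2 hours and 10 minutes leg 1 → 08:45 UTC.
Add 4 hours 10 minutes layover in Osaka → 12:55 UTC.
Add 2 hours and 9 minutes leg 2 → 15:04 UTC.
Add 1 hour 1 minute layover in Oakridge City → 16:05 UTC.
Add 12 hours 25 minutes leg 3 → 04:30 UTC (May 12).
Add 2 hours and 57 minutes layover in Kathmandu → 07:27 UTC.
Add 6 hours and 10 minutes leg 4 → 13:37 UTC.
Wellington is UTC+12:00, so local arrival = 13:37 + 12:00 = 01:37 on May 13.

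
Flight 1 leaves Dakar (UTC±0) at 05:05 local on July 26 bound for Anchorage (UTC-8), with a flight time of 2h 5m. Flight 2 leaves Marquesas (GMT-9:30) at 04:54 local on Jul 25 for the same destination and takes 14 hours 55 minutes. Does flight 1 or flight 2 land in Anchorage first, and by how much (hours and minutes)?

Flight 1 departs at 05:05 UTC (Jul 26).
+2 hours 5 minutes → arrive 07:10 UTC on Jul 26.
Flight 2 in UTC: 04:54 + 9:30 = 14:24 on Jul 25.
+14 hours 55 minutes → arrive 05:19 UTC on Jul 26.
Flight 2 lands earlier by 1 hour 51 minutes.

the second, by 1 hour 51 minutes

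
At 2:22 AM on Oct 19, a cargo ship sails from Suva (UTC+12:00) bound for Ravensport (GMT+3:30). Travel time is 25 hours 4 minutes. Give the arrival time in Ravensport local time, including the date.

6:56 PM on October 19

Ravensport is 8:30 behind Suva.
After 25 hours and 4 minutes it is 3:26 AM (Oct 20) in Suva.
Shift by the zone difference: 3:26 AM − 8:30 = 6:56 PM on Oct 19 in Ravensport.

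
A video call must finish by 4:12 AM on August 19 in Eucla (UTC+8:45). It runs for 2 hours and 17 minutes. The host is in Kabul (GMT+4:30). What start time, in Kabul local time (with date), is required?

9:40 PM on August 18

Target end time in UTC: 4:12 AM − 8:45 = 7:27 PM on Aug 18.
Subtract 2 hours and 17 minutes → start 5:10 PM UTC on Aug 18.
Kabul is UTC+4:30: 5:10 PM + 4:30 = 9:40 PM on Aug 18.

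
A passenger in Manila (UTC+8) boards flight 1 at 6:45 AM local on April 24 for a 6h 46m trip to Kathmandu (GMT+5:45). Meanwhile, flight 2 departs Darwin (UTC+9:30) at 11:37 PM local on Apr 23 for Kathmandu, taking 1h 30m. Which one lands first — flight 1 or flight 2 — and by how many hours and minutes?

the second, by 13 hours 54 minutes

Flight 1 in UTC: 6:45 AM − 8:00 = 10:45 PM on Apr 23.
+6 hours and 46 minutes → arrive 5:31 AM UTC on Apr 24.
Flight 2 in UTC: 11:37 PM − 9:30 = 2:07 PM on Apr 23.
+1 hour 30 minutes → arrive 3:37 PM UTC on Apr 23.
Flight 2 lands earlier by 13 hours 54 minutes.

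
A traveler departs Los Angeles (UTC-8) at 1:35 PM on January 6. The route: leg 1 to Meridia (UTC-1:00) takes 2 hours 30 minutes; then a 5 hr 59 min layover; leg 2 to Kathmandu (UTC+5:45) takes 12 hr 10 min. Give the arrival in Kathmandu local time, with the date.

11:59 PM on Jan 7

Convert departure to UTC: 1:35 PM + 8:00 = 9:35 PM UTC on Jan 6.
Add 2 hours and 30 minutes leg 1 → 12:05 AM UTC (Jan 7).
Add 5 hours and 59 minutes layover in Meridia → 6:04 AM UTC.
Add 12 hours 10 minutes leg 2 → 6:14 PM UTC.
Kathmandu is UTC+5:45, so local arrival = 6:14 PM + 5:45 = 11:59 PM on Jan 7.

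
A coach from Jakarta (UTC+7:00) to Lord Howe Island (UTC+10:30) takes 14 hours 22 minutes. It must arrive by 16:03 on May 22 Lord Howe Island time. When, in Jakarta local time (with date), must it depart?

22:11 on May 21

Target arrival in UTC: 16:03 − 10:30 = 05:33 on May 22.
Subtract 14 hours 22 minutes → departure 15:11 UTC on May 21.
Jakarta is UTC+7:00: 15:11 + 7:00 = 22:11 on May 21.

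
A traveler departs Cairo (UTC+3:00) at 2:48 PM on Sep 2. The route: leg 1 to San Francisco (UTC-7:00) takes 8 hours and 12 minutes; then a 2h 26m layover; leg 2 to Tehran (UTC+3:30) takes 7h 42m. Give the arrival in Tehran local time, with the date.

Convert departure to UTC: 2:48 PM − 3:00 = 11:48 AM UTC on Sep 2.
Add 8 hours and 12 minutes leg 1 → 8:00 PM UTC.
Add 2 hours 26 minutes layover in San Francisco → 10:26 PM UTC.
Add 7 hours and 42 minutes leg 2 → 6:08 AM UTC (Sep 3).
Tehran is UTC+3:30, so local arrival = 6:08 AM + 3:30 = 9:38 AM on Sep 3.

9:38 AM on Sep 3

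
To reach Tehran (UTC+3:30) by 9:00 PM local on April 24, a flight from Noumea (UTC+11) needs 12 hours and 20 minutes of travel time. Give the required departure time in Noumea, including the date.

Target arrival in UTC: 9:00 PM − 3:30 = 5:30 PM on Apr 24.
Subtract 12 hours and 20 minutes → departure 5:10 AM UTC on Apr 24.
Noumea is UTC+11:00: 5:10 AM + 11:00 = 4:10 PM on Apr 24.

4:10 PM on April 24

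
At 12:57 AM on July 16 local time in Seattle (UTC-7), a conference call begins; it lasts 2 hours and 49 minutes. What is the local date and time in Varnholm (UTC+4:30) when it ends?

3:16 PM on July 16

Varnholm is 11:30 ahead of Seattle.
After 2 hours and 49 minutes it is 3:46 AM in Seattle.
Shift by the zone difference: 3:46 AM + 11:30 = 3:16 PM on Jul 16 in Varnholm.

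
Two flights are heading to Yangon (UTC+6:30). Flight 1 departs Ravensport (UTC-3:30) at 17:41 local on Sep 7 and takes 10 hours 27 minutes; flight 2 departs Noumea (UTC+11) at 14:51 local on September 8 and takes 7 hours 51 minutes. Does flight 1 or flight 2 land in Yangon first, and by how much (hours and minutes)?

the first, by 4 hours 4 minutes

Flight 1 in UTC: 17:41 + 3:30 = 21:11 on Sep 7.
+10 hours 27 minutes → arrive 07:38 UTC on Sep 8.
Flight 2 in UTC: 14:51 − 11:00 = 03:51 on Sep 8.
+7 hours 51 minutes → arrive 11:42 UTC on Sep 8.
Flight 1 lands earlier by 4 hours 4 minutes.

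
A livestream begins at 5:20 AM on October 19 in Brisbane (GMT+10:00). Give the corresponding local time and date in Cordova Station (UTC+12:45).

In UTC: 5:20 AM − 10:00 = 7:20 PM on Oct 18.
Cordova Station is UTC+12:45: 7:20 PM + 12:45 = 8:05 AM on Oct 19.

8:05 AM on Oct 19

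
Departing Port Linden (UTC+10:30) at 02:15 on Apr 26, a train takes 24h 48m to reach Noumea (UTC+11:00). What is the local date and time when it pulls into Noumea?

03:33 on April 27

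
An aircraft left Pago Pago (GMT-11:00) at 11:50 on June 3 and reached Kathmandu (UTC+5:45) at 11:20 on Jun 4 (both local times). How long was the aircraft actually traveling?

6 hours 45 minutes

Departure in UTC: 11:50 + 11:00 = 22:50 on Jun 3.
Arrival in UTC: 11:20 − 5:45 = 05:35 on Jun 4.
Elapsed = 05:35 − 22:50 (+1 day) = 6 hours 45 minutes.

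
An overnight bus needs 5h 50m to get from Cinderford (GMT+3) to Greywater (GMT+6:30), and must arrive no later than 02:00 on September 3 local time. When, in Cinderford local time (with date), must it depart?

Target arrival in UTC: 02:00 − 6:30 = 19:30 on Sep 2.
Subtract 5 hours and 50 minutes → departure 13:40 UTC on Sep 2.
Cinderford is UTC+3:00: 13:40 + 3:00 = 16:40 on Sep 2.

16:40 on September 2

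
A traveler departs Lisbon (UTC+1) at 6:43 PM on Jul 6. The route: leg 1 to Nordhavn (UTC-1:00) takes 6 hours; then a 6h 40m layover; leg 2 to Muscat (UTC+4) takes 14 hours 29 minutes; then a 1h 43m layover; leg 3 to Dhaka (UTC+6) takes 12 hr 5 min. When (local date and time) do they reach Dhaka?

Convert departure to UTC: 6:43 PM − 1:00 = 5:43 PM UTC on Jul 6.
Add 6 hours leg 1 → 11:43 PM UTC.
Add 6 hours and 40 minutes layover in Nordhavn → 6:23 AM UTC (Jul 7).
Add 14 hours and 29 minutes leg 2 → 8:52 PM UTC.
Add 1 hour and 43 minutes layover in Muscat → 10:35 PM UTC.
Add 12 hours and 5 minutes leg 3 → 10:40 AM UTC (Jul 8).
Dhaka is UTC+6:00, so local arrival = 10:40 AM + 6:00 = 4:40 PM on Jul 8.

4:40 PM on Jul 8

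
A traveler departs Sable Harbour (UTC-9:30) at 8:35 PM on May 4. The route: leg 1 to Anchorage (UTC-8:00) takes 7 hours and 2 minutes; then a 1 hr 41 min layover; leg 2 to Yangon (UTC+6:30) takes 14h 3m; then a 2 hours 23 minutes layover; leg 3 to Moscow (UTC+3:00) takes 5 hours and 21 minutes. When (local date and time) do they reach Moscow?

Convert departure to UTC: 8:35 PM + 9:30 = 6:05 AM UTC on May 5.
Add 7 hours and 2 minutes leg 1 → 1:07 PM UTC.
Add 1 hour 41 minutes layover in Anchorage → 2:48 PM UTC.
Add 14 hours 3 minutes leg 2 → 4:51 AM UTC (May 6).
Add 2 hours 23 minutes layover in Yangon → 7:14 AM UTC.
Add 5 hours and 21 minutes leg 3 → 12:35 PM UTC.
Moscow is UTC+3:00, so local arrival = 12:35 PM + 3:00 = 3:35 PM on May 6.

3:35 PM on May 6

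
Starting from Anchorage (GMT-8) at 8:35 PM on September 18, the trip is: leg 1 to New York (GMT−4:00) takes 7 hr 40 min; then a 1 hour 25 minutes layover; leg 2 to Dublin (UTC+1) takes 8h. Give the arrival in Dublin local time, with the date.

Convert departure to UTC: 8:35 PM + 8:00 = 4:35 AM UTC on Sep 19.
Add 7 hours and 40 minutes leg 1 → 12:15 PM UTC.
Add 1 hour 25 minutes layover in New York → 1:40 PM UTC.
Add 8 hours leg 2 → 9:40 PM UTC.
Dublin is UTC+1:00, so local arrival = 9:40 PM + 1:00 = 10:40 PM on Sep 19.

10:40 PM on September 19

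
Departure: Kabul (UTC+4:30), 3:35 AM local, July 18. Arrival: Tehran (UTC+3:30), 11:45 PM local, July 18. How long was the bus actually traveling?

21 hours 10 minutes

Departure in UTC: 3:35 AM − 4:30 = 11:05 PM on Jul 17.
Arrival in UTC: 11:45 PM − 3:30 = 8:15 PM on Jul 18.
Elapsed = 8:15 PM − 11:05 PM (+1 day) = 21 hours 10 minutes.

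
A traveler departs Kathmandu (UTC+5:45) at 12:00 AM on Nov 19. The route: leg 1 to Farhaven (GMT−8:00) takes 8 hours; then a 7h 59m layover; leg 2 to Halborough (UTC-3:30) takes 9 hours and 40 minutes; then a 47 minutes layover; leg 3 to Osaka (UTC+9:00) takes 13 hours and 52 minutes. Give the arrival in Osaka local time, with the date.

Convert departure to UTC: 12:00 AM − 5:45 = 6:15 PM UTC on Nov 18.
Add 8 hours leg 1 → 2:15 AM UTC (Nov 19).
Add 7 hours and 59 minutes layover in Farhaven → 10:14 AM UTC.
Add 9 hours 40 minutes leg 2 → 7:54 PM UTC.
Add 47 minutes layover in Halborough → 8:41 PM UTC.
Add 13 hours 52 minutes leg 3 → 10:33 AM UTC (Nov 20).
Osaka is UTC+9:00, so local arrival = 10:33 AM + 9:00 = 7:33 PM on Nov 20.

7:33 PM on November 20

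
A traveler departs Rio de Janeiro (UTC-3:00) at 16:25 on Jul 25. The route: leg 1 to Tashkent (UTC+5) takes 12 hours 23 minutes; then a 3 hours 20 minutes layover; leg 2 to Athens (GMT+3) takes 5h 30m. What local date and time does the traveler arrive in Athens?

19:38 on July 26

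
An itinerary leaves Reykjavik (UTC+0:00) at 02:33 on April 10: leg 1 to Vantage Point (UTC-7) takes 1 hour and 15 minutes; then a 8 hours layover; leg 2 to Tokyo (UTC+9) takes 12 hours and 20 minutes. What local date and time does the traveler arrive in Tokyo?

Reykjavik is at UTC+0, so departure is already 02:33 UTC on Apr 10.
Add 1 hour 15 minutes leg 1 → 03:48 UTC.
Add 8 hours layover in Vantage Point → 11:48 UTC.
Add 12 hours 20 minutes leg 2 → 00:08 UTC (Apr 11).
Tokyo is UTC+9:00, so local arrival = 00:08 + 9:00 = 09:08 on Apr 11.

09:08 on Apr 11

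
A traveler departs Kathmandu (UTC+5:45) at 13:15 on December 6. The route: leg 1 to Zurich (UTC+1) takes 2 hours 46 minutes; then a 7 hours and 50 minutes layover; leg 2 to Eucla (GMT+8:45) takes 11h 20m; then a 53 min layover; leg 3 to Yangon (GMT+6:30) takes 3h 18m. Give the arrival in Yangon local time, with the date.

Convert departure to UTC: 13:15 − 5:45 = 07:30 UTC on Dec 6.
Add 2 hours and 46 minutes leg 1 → 10:16 UTC.
Add 7 hours and 50 minutes layover in Zurich → 18:06 UTC.
Add 11 hours 20 minutes leg 2 → 05:26 UTC (Dec 7).
Add 53 minutes layover in Eucla → 06:19 UTC.
Add 3 hours and 18 minutes leg 3 → 09:37 UTC.
Yangon is UTC+6:30, so local arrival = 09:37 + 6:30 = 16:07 on Dec 7.

16:07 on December 7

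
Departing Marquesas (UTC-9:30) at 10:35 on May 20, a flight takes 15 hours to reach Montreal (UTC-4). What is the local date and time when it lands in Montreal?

07:05 on May 21

Convert departure to UTC: 10:35 + 9:30 = 20:05 UTC on May 20.
Add 15 hours travel time → 11:05 UTC (May 21).
Montreal is UTC−4:00, so local arrival = 11:05 − 4:00 = 07:05 on May 21.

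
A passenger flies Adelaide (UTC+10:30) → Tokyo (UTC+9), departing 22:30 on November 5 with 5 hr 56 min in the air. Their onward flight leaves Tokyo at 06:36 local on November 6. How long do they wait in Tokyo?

3 hours 40 minutes

Convert departure to UTC: 22:30 − 10:30 = 12:00 UTC on Nov 5.
Add 5 hours 56 minutes flight time → 17:56 UTC.
Tokyo is UTC+9:00, so local arrival = 17:56 + 9:00 = 02:56 on Nov 6.
Layover = 06:36 − 02:56 = 3 hours 40 minutes.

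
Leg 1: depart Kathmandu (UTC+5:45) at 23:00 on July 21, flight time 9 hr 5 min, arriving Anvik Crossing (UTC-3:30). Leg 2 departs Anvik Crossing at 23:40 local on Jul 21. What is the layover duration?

Convert departure to UTC: 23:00 − 5:45 = 17:15 UTC on Jul 21.
Add 9 hours 5 minutes flight time → 02:20 UTC (Jul 22).
Anvik Crossing is UTC−3:30, so local arrival = 02:20 − 3:30 = 22:50 on Jul 21.
Layover = 23:40 − 22:50 = 50 minutes.

50 minutes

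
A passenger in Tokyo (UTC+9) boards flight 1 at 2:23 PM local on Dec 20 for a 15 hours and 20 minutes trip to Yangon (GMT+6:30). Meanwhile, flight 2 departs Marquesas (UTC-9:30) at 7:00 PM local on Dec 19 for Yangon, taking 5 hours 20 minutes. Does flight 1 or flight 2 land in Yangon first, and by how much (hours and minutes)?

the second, by 10 hours 53 minutes

Flight 1 in UTC: 2:23 PM − 9:00 = 5:23 AM on Dec 20.
+15 hours 20 minutes → arrive 8:43 PM UTC on Dec 20.
Flight 2 in UTC: 7:00 PM + 9:30 = 4:30 AM on Dec 20.
+5 hours and 20 minutes → arrive 9:50 AM UTC on Dec 20.
Flight 2 lands earlier by 10 hours 53 minutes.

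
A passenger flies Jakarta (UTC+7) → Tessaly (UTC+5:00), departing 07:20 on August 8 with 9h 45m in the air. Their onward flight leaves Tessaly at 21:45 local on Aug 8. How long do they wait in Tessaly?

6 hours 40 minutes

Convert departure to UTC: 07:20 − 7:00 = 00:20 UTC on Aug 8.
Add 9 hours 45 minutes flight time → 10:05 UTC.
Tessaly is UTC+5:00, so local arrival = 10:05 + 5:00 = 15:05 on Aug 8.
Layover = 21:45 − 15:05 = 6 hours 40 minutes.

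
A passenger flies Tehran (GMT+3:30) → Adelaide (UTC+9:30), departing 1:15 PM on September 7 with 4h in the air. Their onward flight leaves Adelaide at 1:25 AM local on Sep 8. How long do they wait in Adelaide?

2 hours 10 minutes

Convert departure to UTC: 1:15 PM − 3:30 = 9:45 AM UTC on Sep 7.
Add 4 hours flight time → 1:45 PM UTC.
Adelaide is UTC+9:30, so local arrival = 1:45 PM + 9:30 = 11:15 PM on Sep 7.
Layover = 1:25 AM − 11:15 PM (+1 day) = 2 hours 10 minutes.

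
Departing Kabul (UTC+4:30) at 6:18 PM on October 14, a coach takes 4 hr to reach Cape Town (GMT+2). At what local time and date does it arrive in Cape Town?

7:48 PM on October 14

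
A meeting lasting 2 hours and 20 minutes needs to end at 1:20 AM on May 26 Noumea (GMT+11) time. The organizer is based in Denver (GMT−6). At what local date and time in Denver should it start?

6:00 AM on May 25

Target end time in UTC: 1:20 AM − 11:00 = 2:20 PM on May 25.
Subtract 2 hours 20 minutes → start 12:00 PM UTC on May 25.
Denver is UTC−6:00: 12:00 PM − 6:00 = 6:00 AM on May 25.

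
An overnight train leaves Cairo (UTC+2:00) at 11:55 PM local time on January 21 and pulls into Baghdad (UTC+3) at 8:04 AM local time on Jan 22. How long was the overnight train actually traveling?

Departure in UTC: 11:55 PM − 2:00 = 9:55 PM on Jan 21.
Arrival in UTC: 8:04 AM − 3:00 = 5:04 AM on Jan 22.
Elapsed = 5:04 AM − 9:55 PM (+1 day) = 7 hours 9 minutes.

7 hours 9 minutes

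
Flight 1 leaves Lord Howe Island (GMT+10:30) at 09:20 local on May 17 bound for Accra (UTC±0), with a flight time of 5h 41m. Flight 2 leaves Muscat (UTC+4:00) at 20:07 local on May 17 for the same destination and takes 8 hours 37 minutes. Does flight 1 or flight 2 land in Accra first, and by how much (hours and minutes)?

the first, by 20 hours 13 minutes

Flight 1 in UTC: 09:20 − 10:30 = 22:50 on May 16.
+5 hours 41 minutes → arrive 04:31 UTC on May 17.
Flight 2 in UTC: 20:07 − 4:00 = 16:07 on May 17.
+8 hours 37 minutes → arrive 00:44 UTC on May 18.
Flight 1 lands earlier by 20 hours 13 minutes.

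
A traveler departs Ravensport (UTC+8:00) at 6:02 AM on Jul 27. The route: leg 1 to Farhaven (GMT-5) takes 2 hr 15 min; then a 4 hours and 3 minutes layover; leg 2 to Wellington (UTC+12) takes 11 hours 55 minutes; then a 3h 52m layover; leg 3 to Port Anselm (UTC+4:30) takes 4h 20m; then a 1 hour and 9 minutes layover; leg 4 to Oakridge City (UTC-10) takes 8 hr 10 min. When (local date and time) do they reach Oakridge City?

11:46 PM on July 27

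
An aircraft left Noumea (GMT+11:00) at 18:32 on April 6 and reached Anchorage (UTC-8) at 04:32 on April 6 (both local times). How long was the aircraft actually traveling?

5 hours

Departure in UTC: 18:32 − 11:00 = 07:32 on Apr 6.
Arrival in UTC: 04:32 + 8:00 = 12:32 on Apr 6.
Elapsed = 12:32 − 07:32 = 5 hours.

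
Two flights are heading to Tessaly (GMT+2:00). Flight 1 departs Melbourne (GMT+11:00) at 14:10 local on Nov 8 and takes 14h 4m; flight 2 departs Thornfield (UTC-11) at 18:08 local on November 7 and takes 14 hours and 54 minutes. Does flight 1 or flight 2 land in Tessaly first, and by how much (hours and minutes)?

Flight 1 in UTC: 14:10 − 11:00 = 03:10 on Nov 8.
+14 hours 4 minutes → arrive 17:14 UTC on Nov 8.
Flight 2 in UTC: 18:08 + 11:00 = 05:08 on Nov 8.
+14 hours and 54 minutes → arrive 20:02 UTC on Nov 8.
Flight 1 lands earlier by 2 hours 48 minutes.

the first, by 2 hours 48 minutes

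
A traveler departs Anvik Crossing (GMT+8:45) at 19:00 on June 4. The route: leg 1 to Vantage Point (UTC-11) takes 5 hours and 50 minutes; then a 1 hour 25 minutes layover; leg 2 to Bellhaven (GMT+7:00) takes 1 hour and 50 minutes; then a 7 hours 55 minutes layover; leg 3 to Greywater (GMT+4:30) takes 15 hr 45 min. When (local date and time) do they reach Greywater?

23:30 on Jun 5

Convert departure to UTC: 19:00 − 8:45 = 10:15 UTC on Jun 4.
Add 5 hours and 50 minutes leg 1 → 16:05 UTC.
Add 1 hour 25 minutes layover in Vantage Point → 17:30 UTC.
Add 1 hour and 50 minutes leg 2 → 19:20 UTC.
Add 7 hours and 55 minutes layover in Bellhaven → 03:15 UTC (Jun 5).
Add 15 hours and 45 minutes leg 3 → 19:00 UTC.
Greywater is UTC+4:30, so local arrival = 19:00 + 4:30 = 23:30 on Jun 5.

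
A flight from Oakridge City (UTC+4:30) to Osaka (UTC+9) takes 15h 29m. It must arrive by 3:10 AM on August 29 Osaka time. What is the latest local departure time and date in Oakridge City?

7:11 AM on August 28

Target arrival in UTC: 3:10 AM − 9:00 = 6:10 PM on Aug 28.
Subtract 15 hours 29 minutes → departure 2:41 AM UTC on Aug 28.
Oakridge City is UTC+4:30: 2:41 AM + 4:30 = 7:11 AM on Aug 28.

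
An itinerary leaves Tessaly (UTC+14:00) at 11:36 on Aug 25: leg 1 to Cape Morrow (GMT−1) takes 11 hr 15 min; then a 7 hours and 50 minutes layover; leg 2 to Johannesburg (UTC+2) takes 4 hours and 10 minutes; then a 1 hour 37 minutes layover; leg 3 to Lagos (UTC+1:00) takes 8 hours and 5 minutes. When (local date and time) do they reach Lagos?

Convert departure to UTC: 11:36 − 14:00 = 21:36 UTC on Aug 24.
Add 11 hours 15 minutes leg 1 → 08:51 UTC (Aug 25).
Add 7 hours 50 minutes layover in Cape Morrow → 16:41 UTC.
Add 4 hours and 10 minutes leg 2 → 20:51 UTC.
Add 1 hour and 37 minutes layover in Johannesburg → 22:28 UTC.
Add 8 hours and 5 minutes leg 3 → 06:33 UTC (Aug 26).
Lagos is UTC+1:00, so local arrival = 06:33 + 1:00 = 07:33 on Aug 26.

07:33 on Aug 26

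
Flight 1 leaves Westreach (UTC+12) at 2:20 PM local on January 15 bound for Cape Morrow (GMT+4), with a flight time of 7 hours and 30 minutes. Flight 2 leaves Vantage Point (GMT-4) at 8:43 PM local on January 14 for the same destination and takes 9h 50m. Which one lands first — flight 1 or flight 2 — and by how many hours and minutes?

Flight 1 in UTC: 2:20 PM − 12:00 = 2:20 AM on Jan 15.
+7 hours 30 minutes → arrive 9:50 AM UTC on Jan 15.
Flight 2 in UTC: 8:43 PM + 4:00 = 12:43 AM on Jan 15.
+9 hours 50 minutes → arrive 10:33 AM UTC on Jan 15.
Flight 1 lands earlier by 43 minutes.

the first, by 43 minutes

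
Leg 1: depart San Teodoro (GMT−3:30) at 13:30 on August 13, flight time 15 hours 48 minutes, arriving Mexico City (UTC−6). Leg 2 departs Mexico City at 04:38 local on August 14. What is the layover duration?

1 hour 50 minutes

Convert departure to UTC: 13:30 + 3:30 = 17:00 UTC on Aug 13.
Add 15 hours 48 minutes flight time → 08:48 UTC (Aug 14).
Mexico City is UTC−6:00, so local arrival = 08:48 − 6:00 = 02:48 on Aug 14.
Layover = 04:38 − 02:48 = 1 hour 50 minutes.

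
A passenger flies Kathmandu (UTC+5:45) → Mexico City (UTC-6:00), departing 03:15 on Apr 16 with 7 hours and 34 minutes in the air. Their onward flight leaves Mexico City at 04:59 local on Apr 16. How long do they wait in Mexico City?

Convert departure to UTC: 03:15 − 5:45 = 21:30 UTC on Apr 15.
Add 7 hours and 34 minutes flight time → 05:04 UTC (Apr 16).
Mexico City is UTC−6:00, so local arrival = 05:04 − 6:00 = 23:04 on Apr 15.
Layover = 04:59 − 23:04 (+1 day) = 5 hours 55 minutes.

5 hours 55 minutes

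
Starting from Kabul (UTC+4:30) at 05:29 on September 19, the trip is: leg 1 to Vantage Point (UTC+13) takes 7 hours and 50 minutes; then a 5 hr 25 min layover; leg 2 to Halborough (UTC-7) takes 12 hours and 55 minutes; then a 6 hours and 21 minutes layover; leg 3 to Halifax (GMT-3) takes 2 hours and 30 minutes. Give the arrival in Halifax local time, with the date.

09:00 on Sep 20

Convert departure to UTC: 05:29 − 4:30 = 00:59 UTC on Sep 19.
Add 7 hours and 50 minutes leg 1 → 08:49 UTC.
Add 5 hours 25 minutes layover in Vantage Point → 14:14 UTC.
Add 12 hours 55 minutes leg 2 → 03:09 UTC (Sep 20).
Add 6 hours and 21 minutes layover in Halborough → 09:30 UTC.
Add 2 hours 30 minutes leg 3 → 12:00 UTC.
Halifax is UTC−3:00, so local arrival = 12:00 − 3:00 = 09:00 on Sep 20.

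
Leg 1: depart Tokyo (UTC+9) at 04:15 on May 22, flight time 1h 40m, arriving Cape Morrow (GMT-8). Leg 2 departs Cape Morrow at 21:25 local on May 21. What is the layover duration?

8 hours 30 minutes

Convert departure to UTC: 04:15 − 9:00 = 19:15 UTC on May 21.
Add 1 hour 40 minutes flight time → 20:55 UTC.
Cape Morrow is UTC−8:00, so local arrival = 20:55 − 8:00 = 12:55 on May 21.
Layover = 21:25 − 12:55 = 8 hours 30 minutes.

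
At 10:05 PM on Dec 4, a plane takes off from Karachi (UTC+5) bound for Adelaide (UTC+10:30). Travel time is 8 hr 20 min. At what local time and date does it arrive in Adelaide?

11:55 AM on December 5

Convert departure to UTC: 10:05 PM − 5:00 = 5:05 PM UTC on Dec 4.
Add 8 hours and 20 minutes travel time → 1:25 AM UTC (Dec 5).
Adelaide is UTC+10:30, so local arrival = 1:25 AM + 10:30 = 11:55 AM on Dec 5.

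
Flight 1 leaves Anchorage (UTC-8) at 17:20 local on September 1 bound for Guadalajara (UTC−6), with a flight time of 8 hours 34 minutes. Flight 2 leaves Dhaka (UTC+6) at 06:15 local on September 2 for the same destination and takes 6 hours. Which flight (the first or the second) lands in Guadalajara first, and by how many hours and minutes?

Flight 1 in UTC: 17:20 + 8:00 = 01:20 on Sep 2.
+8 hours 34 minutes → arrive 09:54 UTC on Sep 2.
Flight 2 in UTC: 06:15 − 6:00 = 00:15 on Sep 2.
+6 hours → arrive 06:15 UTC on Sep 2.
Flight 2 lands earlier by 3 hours 39 minutes.

the second, by 3 hours 39 minutes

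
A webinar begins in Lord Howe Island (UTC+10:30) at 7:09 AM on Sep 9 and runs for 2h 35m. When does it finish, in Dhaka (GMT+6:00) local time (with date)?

Dhaka is 4:30 behind Lord Howe Island.
After 2 hours 35 minutes it is 9:44 AM in Lord Howe Island.
Shift by the zone difference: 9:44 AM − 4:30 = 5:14 AM on Sep 9 in Dhaka.

5:14 AM on Sep 9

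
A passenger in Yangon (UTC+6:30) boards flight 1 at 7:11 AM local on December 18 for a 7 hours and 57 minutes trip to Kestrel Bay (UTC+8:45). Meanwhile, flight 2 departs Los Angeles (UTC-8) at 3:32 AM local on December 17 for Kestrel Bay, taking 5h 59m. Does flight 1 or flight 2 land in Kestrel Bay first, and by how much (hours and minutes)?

Flight 1 in UTC: 7:11 AM − 6:30 = 12:41 AM on Dec 18.
+7 hours 57 minutes → arrive 8:38 AM UTC on Dec 18.
Flight 2 in UTC: 3:32 AM + 8:00 = 11:32 AM on Dec 17.
+5 hours and 59 minutes → arrive 5:31 PM UTC on Dec 17.
Flight 2 lands earlier by 15 hours 7 minutes.

the second, by 15 hours 7 minutes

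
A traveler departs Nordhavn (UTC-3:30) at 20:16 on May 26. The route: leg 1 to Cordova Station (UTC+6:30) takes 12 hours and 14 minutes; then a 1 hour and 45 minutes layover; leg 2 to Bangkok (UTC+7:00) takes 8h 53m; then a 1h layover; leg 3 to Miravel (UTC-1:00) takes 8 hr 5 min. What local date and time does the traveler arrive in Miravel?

06:43 on May 28

Convert departure to UTC: 20:16 + 3:30 = 23:46 UTC on May 26.
Add 12 hours and 14 minutes leg 1 → 12:00 UTC (May 27).
Add 1 hour 45 minutes layover in Cordova Station → 13:45 UTC.
Add 8 hours 53 minutes leg 2 → 22:38 UTC.
Add 1 hour layover in Bangkok → 23:38 UTC.
Add 8 hours and 5 minutes leg 3 → 07:43 UTC (May 28).
Miravel is UTC−1:00, so local arrival = 07:43 − 1:00 = 06:43 on May 28.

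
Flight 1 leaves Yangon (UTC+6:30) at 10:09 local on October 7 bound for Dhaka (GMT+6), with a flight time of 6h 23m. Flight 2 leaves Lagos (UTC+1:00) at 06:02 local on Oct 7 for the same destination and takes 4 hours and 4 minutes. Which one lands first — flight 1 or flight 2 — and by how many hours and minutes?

the second, by 56 minutes

Flight 1 in UTC: 10:09 − 6:30 = 03:39 on Oct 7.
+6 hours 23 minutes → arrive 10:02 UTC on Oct 7.
Flight 2 in UTC: 06:02 − 1:00 = 05:02 on Oct 7.
+4 hours and 4 minutes → arrive 09:06 UTC on Oct 7.
Flight 2 lands earlier by 56 minutes.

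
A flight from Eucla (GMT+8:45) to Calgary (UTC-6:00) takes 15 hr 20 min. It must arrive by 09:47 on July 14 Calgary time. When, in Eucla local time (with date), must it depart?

09:12 on Jul 14

Target arrival in UTC: 09:47 + 6:00 = 15:47 on Jul 14.
Subtract 15 hours 20 minutes → departure 00:27 UTC on Jul 14.
Eucla is UTC+8:45: 00:27 + 8:45 = 09:12 on Jul 14.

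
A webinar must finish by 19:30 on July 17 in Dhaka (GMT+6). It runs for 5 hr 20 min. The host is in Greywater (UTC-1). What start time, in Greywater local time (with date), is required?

07:10 on Jul 17

Target end time in UTC: 19:30 − 6:00 = 13:30 on Jul 17.
Subtract 5 hours 20 minutes → start 08:10 UTC on Jul 17.
Greywater is UTC−1:00: 08:10 − 1:00 = 07:10 on Jul 17.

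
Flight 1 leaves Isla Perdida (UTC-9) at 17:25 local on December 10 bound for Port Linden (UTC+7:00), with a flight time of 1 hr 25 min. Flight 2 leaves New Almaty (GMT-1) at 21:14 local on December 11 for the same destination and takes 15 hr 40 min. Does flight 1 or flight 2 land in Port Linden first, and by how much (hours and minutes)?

Flight 1 in UTC: 17:25 + 9:00 = 02:25 on Dec 11.
+1 hour 25 minutes → arrive 03:50 UTC on Dec 11.
Flight 2 in UTC: 21:14 + 1:00 = 22:14 on Dec 11.
+15 hours 40 minutes → arrive 13:54 UTC on Dec 12.
Flight 1 lands earlier by 34 hours 4 minutes.

the first, by 34 hours 4 minutes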